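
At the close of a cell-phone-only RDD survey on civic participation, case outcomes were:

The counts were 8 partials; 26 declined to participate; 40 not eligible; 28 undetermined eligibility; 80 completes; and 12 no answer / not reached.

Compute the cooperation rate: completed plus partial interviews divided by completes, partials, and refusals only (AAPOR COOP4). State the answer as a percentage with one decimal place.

77.2%

Top: 80 + 8 = 88
Base: 80 + 8 + 26 = 114
COOP4 = 88 / 114 = 0.7719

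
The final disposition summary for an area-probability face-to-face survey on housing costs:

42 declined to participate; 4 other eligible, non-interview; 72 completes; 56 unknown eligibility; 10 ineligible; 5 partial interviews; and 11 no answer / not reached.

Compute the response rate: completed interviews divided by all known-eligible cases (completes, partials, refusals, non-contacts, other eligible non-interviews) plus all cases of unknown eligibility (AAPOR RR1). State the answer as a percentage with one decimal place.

Top: 72
Denominator: 72 + 5 + 42 + 11 + 4 + 56 = 190
RR1 = 72 / 190 = 0.3789

37.9%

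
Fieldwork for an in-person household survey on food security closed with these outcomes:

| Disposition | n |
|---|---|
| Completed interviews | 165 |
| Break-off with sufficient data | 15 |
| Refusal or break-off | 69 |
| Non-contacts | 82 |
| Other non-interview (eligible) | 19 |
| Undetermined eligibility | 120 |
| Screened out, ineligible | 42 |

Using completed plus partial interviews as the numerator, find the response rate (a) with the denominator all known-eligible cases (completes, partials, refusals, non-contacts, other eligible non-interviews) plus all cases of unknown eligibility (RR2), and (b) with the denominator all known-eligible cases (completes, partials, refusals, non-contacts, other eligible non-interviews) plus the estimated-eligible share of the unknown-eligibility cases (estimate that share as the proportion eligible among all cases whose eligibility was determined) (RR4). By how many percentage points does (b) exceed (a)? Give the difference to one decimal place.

1.1

Num: 165 + 15 = 180
Base: 165 + 15 + 69 + 82 + 19 + 120 = 470
RR2 = 180 / 470 = 0.3830
Eligible (known): 165 + 15 + 69 + 82 + 19 = 350
e = 350 / (350 + 42) = 350 / 392 = 0.8929
Eligible share of unknowns: 0.8929 × 120 = 107.15
Base: 350 + 107.15 = 457.15
RR4 = 180 / 457.15 = 0.3937
Difference = 39.37 − 38.30 = 1.07 percentage points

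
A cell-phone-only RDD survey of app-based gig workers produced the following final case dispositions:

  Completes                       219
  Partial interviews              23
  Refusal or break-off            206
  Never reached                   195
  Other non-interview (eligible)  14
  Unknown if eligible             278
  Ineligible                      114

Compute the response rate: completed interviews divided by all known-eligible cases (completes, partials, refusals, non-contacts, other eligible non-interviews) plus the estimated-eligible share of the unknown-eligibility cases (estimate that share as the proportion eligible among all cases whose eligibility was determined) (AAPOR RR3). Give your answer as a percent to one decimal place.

24.5%

Num → 219
Eligible (known) → 219 + 23 + 206 + 195 + 14 = 657
e = 657 / (657 + 114) = 657 / 771 = 0.8521
Estimated eligible among unknowns → 0.8521 × 278 = 236.88
Denominator → 657 + 236.88 = 893.88
RR3 = 219 / 893.88 = 0.2450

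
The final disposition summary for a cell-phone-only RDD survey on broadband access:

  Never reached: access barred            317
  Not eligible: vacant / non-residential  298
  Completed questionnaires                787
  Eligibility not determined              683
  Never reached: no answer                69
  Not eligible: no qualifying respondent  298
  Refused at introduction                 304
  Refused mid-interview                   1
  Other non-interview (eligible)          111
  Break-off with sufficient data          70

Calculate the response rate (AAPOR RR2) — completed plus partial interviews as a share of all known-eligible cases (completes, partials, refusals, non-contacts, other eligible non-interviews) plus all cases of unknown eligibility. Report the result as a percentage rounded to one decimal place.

Refusals = 304 + 1 = 305
Non-contacts = 69 + 317 = 386
Out of scope = 298 + 298 = 596
Numerator = 787 + 70 = 857
Base = 787 + 70 + 305 + 386 + 111 + 683 = 2342
RR2 = 857 / 2342 = 0.3659

36.6%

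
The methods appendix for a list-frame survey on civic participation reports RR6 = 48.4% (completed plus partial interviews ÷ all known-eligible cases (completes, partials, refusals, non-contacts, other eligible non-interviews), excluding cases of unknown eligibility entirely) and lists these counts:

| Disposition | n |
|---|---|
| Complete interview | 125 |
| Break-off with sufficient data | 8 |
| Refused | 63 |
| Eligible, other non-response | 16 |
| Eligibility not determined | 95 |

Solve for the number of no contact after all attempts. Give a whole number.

Num: 125 + 8 = 133
RR6 = 133 / D = 0.484
D = 133 / 0.484 = 274.8
Remaining denominator categories sum to 212
no contact after all attempts = 274.8 − 212 ≈ 63

63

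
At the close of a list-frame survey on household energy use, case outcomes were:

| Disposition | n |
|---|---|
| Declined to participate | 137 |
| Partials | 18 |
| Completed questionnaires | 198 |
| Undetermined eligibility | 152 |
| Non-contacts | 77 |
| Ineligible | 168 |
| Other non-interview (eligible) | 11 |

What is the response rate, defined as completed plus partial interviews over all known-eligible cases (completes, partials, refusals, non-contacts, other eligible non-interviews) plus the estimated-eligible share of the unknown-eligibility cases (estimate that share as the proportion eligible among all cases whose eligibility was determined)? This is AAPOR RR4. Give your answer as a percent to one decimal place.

39.2%

Num: 198 + 18 = 216
Determined eligible: 198 + 18 + 137 + 77 + 11 = 441
e = 441 / (441 + 168) = 441 / 609 = 0.7241
Estimated eligible among unknowns: 0.7241 × 152 = 110.06
Base: 441 + 110.06 = 551.06
RR4 = 216 / 551.06 = 0.3920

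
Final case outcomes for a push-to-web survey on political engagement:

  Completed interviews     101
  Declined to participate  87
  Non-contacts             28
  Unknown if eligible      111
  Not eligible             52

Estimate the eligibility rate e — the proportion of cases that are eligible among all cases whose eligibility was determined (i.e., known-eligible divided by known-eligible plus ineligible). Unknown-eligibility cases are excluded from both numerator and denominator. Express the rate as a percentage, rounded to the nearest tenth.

Determined eligible = 101 + 87 + 28 = 216
e = 216 / (216 + 52) = 216 / 268 = 0.8060

80.6%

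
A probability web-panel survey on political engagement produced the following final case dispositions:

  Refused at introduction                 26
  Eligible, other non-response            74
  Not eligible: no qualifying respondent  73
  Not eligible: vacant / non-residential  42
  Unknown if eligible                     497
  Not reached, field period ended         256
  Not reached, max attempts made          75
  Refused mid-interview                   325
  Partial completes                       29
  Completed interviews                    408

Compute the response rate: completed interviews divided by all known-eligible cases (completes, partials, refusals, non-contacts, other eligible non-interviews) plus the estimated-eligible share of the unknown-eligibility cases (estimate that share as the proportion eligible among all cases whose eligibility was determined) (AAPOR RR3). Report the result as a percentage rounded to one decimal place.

Refused = 26 + 325 = 351
Never reached = 256 + 75 = 331
Out of scope = 73 + 42 = 115
Numerator = 408
Known eligible = 408 + 29 + 351 + 331 + 74 = 1193
e = 1193 / (1193 + 115) = 1193 / 1308 = 0.9121
Estimated eligible among unknowns = 0.9121 × 497 = 453.31
Base = 1193 + 453.31 = 1646.31
RR3 = 408 / 1646.31 = 0.2478

24.8%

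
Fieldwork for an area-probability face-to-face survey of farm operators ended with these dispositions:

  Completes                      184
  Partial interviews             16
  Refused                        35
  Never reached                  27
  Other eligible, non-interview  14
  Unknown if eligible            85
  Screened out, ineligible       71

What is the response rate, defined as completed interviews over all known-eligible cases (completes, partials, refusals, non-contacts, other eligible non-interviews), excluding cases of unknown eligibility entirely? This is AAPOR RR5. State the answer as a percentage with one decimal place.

Numerator = 184
Denom = 184 + 16 + 35 + 27 + 14 = 276
RR5 = 184 / 276 = 0.6667

66.7%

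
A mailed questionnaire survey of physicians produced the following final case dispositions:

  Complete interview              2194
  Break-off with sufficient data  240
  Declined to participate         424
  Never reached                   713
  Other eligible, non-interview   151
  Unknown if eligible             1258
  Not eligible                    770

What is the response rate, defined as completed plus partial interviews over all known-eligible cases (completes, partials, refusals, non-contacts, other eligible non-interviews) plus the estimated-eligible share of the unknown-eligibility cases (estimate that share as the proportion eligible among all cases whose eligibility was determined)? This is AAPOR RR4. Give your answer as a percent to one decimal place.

Top = 2194 + 240 = 2434
Known eligible = 2194 + 240 + 424 + 713 + 151 = 3722
e = 3722 / (3722 + 770) = 3722 / 4492 = 0.8286
e × U = 0.8286 × 1258 = 1042.38
Denominator = 3722 + 1042.38 = 4764.38
RR4 = 2434 / 4764.38 = 0.5109

51.1%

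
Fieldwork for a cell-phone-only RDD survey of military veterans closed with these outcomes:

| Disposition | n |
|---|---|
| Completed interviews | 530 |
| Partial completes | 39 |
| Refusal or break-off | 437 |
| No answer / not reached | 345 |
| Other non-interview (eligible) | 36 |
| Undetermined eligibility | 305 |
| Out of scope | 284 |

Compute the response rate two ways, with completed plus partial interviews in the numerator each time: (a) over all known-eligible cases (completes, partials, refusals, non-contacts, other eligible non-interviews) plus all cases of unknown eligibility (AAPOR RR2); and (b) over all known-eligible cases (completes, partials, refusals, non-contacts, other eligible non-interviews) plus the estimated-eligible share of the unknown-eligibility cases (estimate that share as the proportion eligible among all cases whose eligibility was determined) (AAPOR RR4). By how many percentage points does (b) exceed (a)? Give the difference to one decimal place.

1.1

Numerator → 530 + 39 = 569
Base → 530 + 39 + 437 + 345 + 36 + 305 = 1692
RR2 = 569 / 1692 = 0.3363
Known eligible → 530 + 39 + 437 + 345 + 36 = 1387
e = 1387 / (1387 + 284) = 1387 / 1671 = 0.8300
e × U → 0.8300 × 305 = 253.15
Base → 1387 + 253.15 = 1640.15
RR4 = 569 / 1640.15 = 0.3469
Difference = 34.69 − 33.63 = 1.06 percentage points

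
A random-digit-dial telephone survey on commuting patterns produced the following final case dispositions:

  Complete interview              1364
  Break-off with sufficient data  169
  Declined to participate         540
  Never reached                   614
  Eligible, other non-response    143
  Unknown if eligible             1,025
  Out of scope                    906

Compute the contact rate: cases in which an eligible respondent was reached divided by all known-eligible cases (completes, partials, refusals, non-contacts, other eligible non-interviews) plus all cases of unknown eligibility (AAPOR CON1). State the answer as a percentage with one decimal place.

57.5%

Top → 1364 + 169 + 540 + 143 = 2216
Denominator → 1364 + 169 + 540 + 614 + 143 + 1025 = 3855
CON1 = 2216 / 3855 = 0.5748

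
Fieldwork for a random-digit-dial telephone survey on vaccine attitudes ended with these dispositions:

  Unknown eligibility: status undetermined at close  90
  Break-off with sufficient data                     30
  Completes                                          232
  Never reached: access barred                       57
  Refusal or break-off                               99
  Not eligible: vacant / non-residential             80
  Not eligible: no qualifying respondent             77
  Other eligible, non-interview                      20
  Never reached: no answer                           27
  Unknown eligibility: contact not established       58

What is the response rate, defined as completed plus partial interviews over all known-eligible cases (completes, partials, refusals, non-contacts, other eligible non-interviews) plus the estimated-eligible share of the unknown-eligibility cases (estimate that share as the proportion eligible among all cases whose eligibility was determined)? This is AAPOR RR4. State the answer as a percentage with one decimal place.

Non-contacts = 27 + 57 = 84
Undetermined eligibility = 58 + 90 = 148
Ineligible = 77 + 80 = 157
Num → 232 + 30 = 262
Eligible (known) → 232 + 30 + 99 + 84 + 20 = 465
e = 465 / (465 + 157) = 465 / 622 = 0.7476
Estimated eligible among unknowns → 0.7476 × 148 = 110.64
Denominator → 465 + 110.64 = 575.64
RR4 = 262 / 575.64 = 0.4551

45.5%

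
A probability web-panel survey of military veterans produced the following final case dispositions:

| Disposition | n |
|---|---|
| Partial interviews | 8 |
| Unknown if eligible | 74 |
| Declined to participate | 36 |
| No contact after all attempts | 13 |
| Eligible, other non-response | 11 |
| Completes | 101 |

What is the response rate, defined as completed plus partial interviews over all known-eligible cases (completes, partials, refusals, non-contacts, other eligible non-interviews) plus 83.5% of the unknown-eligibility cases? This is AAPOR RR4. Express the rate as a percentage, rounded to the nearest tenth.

Num = 101 + 8 = 109
Eligible (known) = 101 + 8 + 36 + 13 + 11 = 169
Estimated eligible among unknowns = 0.8350 × 74 = 61.79
Base = 169 + 61.79 = 230.79
RR4 = 109 / 230.79 = 0.4723

47.2%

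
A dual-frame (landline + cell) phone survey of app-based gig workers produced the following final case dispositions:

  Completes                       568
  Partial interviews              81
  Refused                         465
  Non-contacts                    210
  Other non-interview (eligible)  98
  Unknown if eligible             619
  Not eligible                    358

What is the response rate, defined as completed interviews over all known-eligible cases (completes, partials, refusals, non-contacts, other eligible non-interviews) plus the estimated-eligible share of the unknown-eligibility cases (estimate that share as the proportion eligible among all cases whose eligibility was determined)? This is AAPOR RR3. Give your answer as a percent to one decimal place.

29.6%

Numerator → 568
Known eligible → 568 + 81 + 465 + 210 + 98 = 1422
e = 1422 / (1422 + 358) = 1422 / 1780 = 0.7989
Eligible share of unknowns → 0.7989 × 619 = 494.52
Denom → 1422 + 494.52 = 1916.52
RR3 = 568 / 1916.52 = 0.2964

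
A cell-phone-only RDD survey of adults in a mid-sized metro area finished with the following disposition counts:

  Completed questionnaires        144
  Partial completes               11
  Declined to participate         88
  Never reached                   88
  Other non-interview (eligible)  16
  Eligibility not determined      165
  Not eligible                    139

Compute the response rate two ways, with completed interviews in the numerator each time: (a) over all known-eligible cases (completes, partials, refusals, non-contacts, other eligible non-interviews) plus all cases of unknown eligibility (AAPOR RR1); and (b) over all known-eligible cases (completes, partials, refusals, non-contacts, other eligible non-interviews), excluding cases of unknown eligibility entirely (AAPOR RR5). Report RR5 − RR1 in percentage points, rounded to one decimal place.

Numerator → 144
Denom → 144 + 11 + 88 + 88 + 16 + 165 = 512
RR1 = 144 / 512 = 0.2812
Denom → 144 + 11 + 88 + 88 + 16 = 347
RR5 = 144 / 347 = 0.4150
Difference = 41.50 − 28.12 = 13.38 percentage points

13.4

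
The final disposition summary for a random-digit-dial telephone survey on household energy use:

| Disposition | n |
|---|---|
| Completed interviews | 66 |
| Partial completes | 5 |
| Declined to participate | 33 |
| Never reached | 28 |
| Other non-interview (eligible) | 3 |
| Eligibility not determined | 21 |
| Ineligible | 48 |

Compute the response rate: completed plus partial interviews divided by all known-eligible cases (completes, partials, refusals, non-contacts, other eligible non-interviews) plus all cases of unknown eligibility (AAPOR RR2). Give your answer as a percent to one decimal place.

Top = 66 + 5 = 71
Base = 66 + 5 + 33 + 28 + 3 + 21 = 156
RR2 = 71 / 156 = 0.4551

45.5%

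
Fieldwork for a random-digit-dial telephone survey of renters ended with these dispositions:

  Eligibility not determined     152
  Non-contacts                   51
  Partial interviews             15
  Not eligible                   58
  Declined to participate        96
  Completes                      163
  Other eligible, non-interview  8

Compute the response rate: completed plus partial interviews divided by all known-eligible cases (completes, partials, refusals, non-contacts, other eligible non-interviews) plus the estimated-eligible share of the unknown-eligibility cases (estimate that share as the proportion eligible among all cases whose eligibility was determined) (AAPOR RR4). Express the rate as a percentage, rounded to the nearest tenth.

Num: 163 + 15 = 178
Known eligible: 163 + 15 + 96 + 51 + 8 = 333
e = 333 / (333 + 58) = 333 / 391 = 0.8517
Eligible share of unknowns: 0.8517 × 152 = 129.46
Denominator: 333 + 129.46 = 462.46
RR4 = 178 / 462.46 = 0.3849

38.5%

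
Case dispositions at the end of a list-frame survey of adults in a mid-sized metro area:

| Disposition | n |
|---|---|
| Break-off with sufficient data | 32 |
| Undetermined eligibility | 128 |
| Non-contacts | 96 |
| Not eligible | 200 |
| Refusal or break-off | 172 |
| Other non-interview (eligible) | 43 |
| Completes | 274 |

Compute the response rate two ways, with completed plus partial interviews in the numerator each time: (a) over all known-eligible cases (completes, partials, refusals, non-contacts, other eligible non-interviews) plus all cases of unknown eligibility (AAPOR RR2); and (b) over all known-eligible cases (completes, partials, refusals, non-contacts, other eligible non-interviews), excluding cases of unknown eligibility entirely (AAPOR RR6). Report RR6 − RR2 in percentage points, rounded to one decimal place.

8.5

Num: 274 + 32 = 306
Denominator: 274 + 32 + 172 + 96 + 43 + 128 = 745
RR2 = 306 / 745 = 0.4107
Denominator: 274 + 32 + 172 + 96 + 43 = 617
RR6 = 306 / 617 = 0.4959
Difference = 49.59 − 41.07 = 8.52 percentage points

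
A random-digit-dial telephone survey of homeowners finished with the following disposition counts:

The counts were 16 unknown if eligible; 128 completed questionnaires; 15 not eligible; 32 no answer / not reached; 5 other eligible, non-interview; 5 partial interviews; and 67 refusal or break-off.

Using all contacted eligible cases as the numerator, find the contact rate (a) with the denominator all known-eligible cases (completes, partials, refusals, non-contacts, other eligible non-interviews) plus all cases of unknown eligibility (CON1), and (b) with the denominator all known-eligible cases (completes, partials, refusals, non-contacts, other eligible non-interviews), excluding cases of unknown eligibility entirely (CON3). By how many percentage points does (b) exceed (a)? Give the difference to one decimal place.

Numerator = 128 + 5 + 67 + 5 = 205
Base = 128 + 5 + 67 + 32 + 5 + 16 = 253
CON1 = 205 / 253 = 0.8103
Base = 128 + 5 + 67 + 32 + 5 = 237
CON3 = 205 / 237 = 0.8650
Difference = 86.50 − 81.03 = 5.47 percentage points

5.5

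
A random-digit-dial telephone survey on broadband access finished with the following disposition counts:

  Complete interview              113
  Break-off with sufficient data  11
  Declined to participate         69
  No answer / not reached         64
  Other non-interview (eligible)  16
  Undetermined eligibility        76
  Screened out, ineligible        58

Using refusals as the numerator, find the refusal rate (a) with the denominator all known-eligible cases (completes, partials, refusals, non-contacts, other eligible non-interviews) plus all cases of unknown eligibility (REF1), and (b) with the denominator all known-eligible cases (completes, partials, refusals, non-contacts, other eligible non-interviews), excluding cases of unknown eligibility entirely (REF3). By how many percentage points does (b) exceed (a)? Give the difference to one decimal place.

5.5

Numerator = 69
Denom = 113 + 11 + 69 + 64 + 16 + 76 = 349
REF1 = 69 / 349 = 0.1977
Denom = 113 + 11 + 69 + 64 + 16 = 273
REF3 = 69 / 273 = 0.2527
Difference = 25.27 − 19.77 = 5.50 percentage points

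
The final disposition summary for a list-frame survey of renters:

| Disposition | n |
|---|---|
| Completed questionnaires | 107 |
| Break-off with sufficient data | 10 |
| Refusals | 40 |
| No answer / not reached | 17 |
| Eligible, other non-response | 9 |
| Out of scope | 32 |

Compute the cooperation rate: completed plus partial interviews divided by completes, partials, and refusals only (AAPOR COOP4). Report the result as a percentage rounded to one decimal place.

74.5%

Num = 107 + 10 = 117
Denom = 107 + 10 + 40 = 157
COOP4 = 117 / 157 = 0.7452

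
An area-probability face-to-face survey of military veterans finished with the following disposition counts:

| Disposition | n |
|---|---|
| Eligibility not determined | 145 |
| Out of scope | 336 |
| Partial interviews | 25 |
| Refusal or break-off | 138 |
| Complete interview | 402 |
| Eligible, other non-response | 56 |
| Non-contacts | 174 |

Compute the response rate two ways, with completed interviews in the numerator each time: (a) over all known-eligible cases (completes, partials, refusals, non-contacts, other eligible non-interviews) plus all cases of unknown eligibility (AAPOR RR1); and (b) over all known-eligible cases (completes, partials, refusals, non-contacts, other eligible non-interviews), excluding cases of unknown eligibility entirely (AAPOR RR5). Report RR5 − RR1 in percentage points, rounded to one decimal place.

Numerator: 402
Denominator: 402 + 25 + 138 + 174 + 56 + 145 = 940
RR1 = 402 / 940 = 0.4277
Denominator: 402 + 25 + 138 + 174 + 56 = 795
RR5 = 402 / 795 = 0.5057
Difference = 50.57 − 42.77 = 7.80 percentage points

7.8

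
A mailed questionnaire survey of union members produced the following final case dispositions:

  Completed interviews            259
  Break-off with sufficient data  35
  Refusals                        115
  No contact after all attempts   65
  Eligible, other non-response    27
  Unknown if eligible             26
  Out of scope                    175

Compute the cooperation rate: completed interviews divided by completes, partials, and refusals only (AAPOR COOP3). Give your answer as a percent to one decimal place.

63.3%

Num = 259
Denominator = 259 + 35 + 115 = 409
COOP3 = 259 / 409 = 0.6333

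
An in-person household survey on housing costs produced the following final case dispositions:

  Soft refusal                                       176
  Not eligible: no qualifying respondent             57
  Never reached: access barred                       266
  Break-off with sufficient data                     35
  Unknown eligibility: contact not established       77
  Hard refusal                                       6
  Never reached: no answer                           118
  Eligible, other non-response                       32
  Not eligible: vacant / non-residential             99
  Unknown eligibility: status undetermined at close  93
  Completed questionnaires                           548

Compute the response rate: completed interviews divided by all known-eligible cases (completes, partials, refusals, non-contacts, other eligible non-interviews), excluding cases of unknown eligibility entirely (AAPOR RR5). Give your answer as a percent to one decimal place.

Declined to participate = 6 + 176 = 182
No answer / not reached = 118 + 266 = 384
Unknown if eligible = 77 + 93 = 170
Out of scope = 57 + 99 = 156
Top → 548
Base → 548 + 35 + 182 + 384 + 32 = 1181
RR5 = 548 / 1181 = 0.4640

46.4%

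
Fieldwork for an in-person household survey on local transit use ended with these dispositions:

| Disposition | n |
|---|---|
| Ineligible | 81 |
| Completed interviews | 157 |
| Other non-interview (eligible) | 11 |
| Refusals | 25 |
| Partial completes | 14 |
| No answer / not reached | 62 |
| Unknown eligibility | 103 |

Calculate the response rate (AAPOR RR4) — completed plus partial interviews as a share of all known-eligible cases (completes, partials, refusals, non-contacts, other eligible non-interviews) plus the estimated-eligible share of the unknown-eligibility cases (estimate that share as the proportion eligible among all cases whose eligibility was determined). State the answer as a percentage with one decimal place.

49.1%

Num = 157 + 14 = 171
Determined eligible = 157 + 14 + 25 + 62 + 11 = 269
e = 269 / (269 + 81) = 269 / 350 = 0.7686
Eligible share of unknowns = 0.7686 × 103 = 79.17
Denominator = 269 + 79.17 = 348.17
RR4 = 171 / 348.17 = 0.4911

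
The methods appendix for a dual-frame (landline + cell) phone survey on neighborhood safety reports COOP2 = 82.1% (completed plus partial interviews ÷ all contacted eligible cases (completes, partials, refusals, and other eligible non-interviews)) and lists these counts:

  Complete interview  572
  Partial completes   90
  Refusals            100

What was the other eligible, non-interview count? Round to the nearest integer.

44

Numerator → 572 + 90 = 662
COOP2 = 662 / D = 0.821
D = 662 / 0.821 = 806.3
Other denominator terms total 762
other eligible, non-interview = 806.3 − 762 ≈ 44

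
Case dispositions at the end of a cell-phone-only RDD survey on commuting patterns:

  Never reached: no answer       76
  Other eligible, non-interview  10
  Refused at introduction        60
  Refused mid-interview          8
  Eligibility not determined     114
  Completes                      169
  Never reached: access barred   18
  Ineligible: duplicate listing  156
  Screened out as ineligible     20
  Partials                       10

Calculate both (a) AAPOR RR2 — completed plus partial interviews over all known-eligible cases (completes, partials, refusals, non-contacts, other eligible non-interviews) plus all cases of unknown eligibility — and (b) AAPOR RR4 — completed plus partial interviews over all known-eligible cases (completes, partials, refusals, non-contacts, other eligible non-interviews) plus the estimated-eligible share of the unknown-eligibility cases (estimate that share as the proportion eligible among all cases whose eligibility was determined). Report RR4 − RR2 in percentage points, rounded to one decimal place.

3.4

Refused = 60 + 8 = 68
Never reached = 76 + 18 = 94
Not eligible = 20 + 156 = 176
Numerator: 169 + 10 = 179
Denominator: 169 + 10 + 68 + 94 + 10 + 114 = 465
RR2 = 179 / 465 = 0.3849
Known eligible: 169 + 10 + 68 + 94 + 10 = 351
e = 351 / (351 + 176) = 351 / 527 = 0.6660
e × U: 0.6660 × 114 = 75.92
Denominator: 351 + 75.92 = 426.92
RR4 = 179 / 426.92 = 0.4193
Difference = 41.93 − 38.49 = 3.44 percentage points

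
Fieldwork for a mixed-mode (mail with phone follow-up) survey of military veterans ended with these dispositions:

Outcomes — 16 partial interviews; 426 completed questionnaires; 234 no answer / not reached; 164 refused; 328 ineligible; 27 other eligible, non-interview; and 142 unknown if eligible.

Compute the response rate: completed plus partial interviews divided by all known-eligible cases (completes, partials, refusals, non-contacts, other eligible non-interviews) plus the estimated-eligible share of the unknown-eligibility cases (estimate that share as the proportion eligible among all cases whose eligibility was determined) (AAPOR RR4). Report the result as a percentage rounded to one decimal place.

45.6%

Top: 426 + 16 = 442
Eligible (known): 426 + 16 + 164 + 234 + 27 = 867
e = 867 / (867 + 328) = 867 / 1195 = 0.7255
Eligible share of unknowns: 0.7255 × 142 = 103.02
Denominator: 867 + 103.02 = 970.02
RR4 = 442 / 970.02 = 0.4557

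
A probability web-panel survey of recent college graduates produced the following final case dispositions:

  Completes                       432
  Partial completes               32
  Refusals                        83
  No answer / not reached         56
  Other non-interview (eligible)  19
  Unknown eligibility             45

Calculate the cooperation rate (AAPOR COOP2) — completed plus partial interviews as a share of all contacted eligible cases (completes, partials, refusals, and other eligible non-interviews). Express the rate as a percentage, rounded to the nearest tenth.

Numerator = 432 + 32 = 464
Denom = 432 + 32 + 83 + 19 = 566
COOP2 = 464 / 566 = 0.8198

82.0%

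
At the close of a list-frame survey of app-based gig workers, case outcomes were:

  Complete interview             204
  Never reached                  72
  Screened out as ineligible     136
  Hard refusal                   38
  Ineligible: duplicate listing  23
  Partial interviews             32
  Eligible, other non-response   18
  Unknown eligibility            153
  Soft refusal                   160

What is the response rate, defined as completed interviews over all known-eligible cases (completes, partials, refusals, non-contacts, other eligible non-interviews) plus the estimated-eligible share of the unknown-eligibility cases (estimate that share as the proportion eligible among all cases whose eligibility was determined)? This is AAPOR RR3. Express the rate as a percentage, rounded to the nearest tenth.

31.8%

Refusals = 38 + 160 = 198
Out of scope = 136 + 23 = 159
Top: 204
Eligible (known): 204 + 32 + 198 + 72 + 18 = 524
e = 524 / (524 + 159) = 524 / 683 = 0.7672
Eligible share of unknowns: 0.7672 × 153 = 117.38
Denom: 524 + 117.38 = 641.38
RR3 = 204 / 641.38 = 0.3181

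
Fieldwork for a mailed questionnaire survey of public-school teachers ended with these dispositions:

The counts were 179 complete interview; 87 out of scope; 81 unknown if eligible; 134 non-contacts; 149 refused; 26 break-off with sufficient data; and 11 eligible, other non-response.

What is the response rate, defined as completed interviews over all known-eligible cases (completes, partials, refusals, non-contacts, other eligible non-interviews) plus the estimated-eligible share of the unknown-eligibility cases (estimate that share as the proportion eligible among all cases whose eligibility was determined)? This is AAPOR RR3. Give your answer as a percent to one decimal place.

31.5%

Num: 179
Determined eligible: 179 + 26 + 149 + 134 + 11 = 499
e = 499 / (499 + 87) = 499 / 586 = 0.8515
Estimated eligible among unknowns: 0.8515 × 81 = 68.97
Denominator: 499 + 68.97 = 567.97
RR3 = 179 / 567.97 = 0.3152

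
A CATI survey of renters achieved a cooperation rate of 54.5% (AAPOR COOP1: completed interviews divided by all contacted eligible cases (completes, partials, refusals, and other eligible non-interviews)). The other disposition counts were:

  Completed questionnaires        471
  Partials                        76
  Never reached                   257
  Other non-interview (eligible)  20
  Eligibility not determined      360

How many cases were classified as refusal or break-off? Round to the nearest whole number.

297

COOP1 = 471 / D = 0.545
D = 471 / 0.545 = 864.2
Other denominator terms total 567
refusal or break-off = 864.2 − 567 ≈ 297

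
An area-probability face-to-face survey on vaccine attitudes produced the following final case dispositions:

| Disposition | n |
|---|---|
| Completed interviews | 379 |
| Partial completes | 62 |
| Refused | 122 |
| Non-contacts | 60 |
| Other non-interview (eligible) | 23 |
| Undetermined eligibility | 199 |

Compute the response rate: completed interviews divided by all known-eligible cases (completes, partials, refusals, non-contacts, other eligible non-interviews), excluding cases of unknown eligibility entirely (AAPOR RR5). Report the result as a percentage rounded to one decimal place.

58.7%

Numerator → 379
Denominator → 379 + 62 + 122 + 60 + 23 = 646
RR5 = 379 / 646 = 0.5867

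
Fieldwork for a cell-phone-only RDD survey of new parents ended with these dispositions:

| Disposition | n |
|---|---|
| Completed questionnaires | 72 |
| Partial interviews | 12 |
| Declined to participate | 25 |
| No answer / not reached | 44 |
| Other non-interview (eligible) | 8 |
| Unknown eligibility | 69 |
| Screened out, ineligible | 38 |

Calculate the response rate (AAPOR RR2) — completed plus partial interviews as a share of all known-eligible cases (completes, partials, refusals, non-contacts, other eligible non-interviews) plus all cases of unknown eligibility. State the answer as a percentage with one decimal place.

36.5%

Num → 72 + 12 = 84
Base → 72 + 12 + 25 + 44 + 8 + 69 = 230
RR2 = 84 / 230 = 0.3652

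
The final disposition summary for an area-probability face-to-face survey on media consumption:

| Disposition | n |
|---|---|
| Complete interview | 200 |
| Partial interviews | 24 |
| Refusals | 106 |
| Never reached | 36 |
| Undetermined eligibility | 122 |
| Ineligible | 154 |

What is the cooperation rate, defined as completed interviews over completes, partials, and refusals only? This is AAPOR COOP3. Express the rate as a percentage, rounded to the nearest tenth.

60.6%

Numerator → 200
Denom → 200 + 24 + 106 = 330
COOP3 = 200 / 330 = 0.6061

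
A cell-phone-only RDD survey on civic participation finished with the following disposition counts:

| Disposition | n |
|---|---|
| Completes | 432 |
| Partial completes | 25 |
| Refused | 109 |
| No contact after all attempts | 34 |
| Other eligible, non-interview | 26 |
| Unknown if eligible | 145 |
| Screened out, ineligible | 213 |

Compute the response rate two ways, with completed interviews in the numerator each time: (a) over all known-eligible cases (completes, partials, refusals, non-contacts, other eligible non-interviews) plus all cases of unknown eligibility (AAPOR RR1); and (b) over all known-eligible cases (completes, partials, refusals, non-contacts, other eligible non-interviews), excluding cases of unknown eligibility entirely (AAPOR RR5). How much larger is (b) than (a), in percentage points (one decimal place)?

Num: 432
Denom: 432 + 25 + 109 + 34 + 26 + 145 = 771
RR1 = 432 / 771 = 0.5603
Denom: 432 + 25 + 109 + 34 + 26 = 626
RR5 = 432 / 626 = 0.6901
Difference = 69.01 − 56.03 = 12.98 percentage points

13.0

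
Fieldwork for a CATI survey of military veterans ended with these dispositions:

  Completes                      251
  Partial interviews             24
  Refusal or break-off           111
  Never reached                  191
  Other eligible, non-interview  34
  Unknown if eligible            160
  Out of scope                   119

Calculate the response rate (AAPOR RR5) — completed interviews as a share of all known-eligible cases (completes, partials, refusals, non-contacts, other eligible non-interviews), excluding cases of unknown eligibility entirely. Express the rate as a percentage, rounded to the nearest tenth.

41.1%

Top: 251
Denominator: 251 + 24 + 111 + 191 + 34 = 611
RR5 = 251 / 611 = 0.4108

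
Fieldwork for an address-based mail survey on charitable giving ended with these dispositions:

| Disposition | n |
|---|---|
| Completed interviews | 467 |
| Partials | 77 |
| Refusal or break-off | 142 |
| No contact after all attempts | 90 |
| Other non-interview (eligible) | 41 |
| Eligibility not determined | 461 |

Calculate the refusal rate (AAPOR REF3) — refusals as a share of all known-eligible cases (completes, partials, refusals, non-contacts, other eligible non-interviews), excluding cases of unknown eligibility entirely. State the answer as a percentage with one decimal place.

17.4%

Top: 142
Denominator: 467 + 77 + 142 + 90 + 41 = 817
REF3 = 142 / 817 = 0.1738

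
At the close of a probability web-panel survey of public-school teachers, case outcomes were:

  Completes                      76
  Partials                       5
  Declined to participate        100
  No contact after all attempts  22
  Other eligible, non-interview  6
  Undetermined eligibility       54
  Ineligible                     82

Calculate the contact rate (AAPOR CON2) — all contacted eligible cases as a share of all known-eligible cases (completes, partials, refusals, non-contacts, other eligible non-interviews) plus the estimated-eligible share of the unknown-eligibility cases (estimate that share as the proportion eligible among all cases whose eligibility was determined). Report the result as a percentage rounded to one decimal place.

75.5%

Top: 76 + 5 + 100 + 6 = 187
Eligible (known): 76 + 5 + 100 + 22 + 6 = 209
e = 209 / (209 + 82) = 209 / 291 = 0.7182
e × U: 0.7182 × 54 = 38.78
Base: 209 + 38.78 = 247.78
CON2 = 187 / 247.78 = 0.7547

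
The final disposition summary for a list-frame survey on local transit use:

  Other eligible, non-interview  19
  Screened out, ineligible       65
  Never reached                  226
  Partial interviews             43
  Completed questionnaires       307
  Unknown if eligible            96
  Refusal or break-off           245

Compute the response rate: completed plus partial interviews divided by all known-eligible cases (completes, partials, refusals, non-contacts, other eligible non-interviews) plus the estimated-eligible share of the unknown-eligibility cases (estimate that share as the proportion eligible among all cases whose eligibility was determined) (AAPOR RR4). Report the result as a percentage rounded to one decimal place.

37.7%

Top: 307 + 43 = 350
Eligible (known): 307 + 43 + 245 + 226 + 19 = 840
e = 840 / (840 + 65) = 840 / 905 = 0.9282
Eligible share of unknowns: 0.9282 × 96 = 89.11
Denominator: 840 + 89.11 = 929.11
RR4 = 350 / 929.11 = 0.3767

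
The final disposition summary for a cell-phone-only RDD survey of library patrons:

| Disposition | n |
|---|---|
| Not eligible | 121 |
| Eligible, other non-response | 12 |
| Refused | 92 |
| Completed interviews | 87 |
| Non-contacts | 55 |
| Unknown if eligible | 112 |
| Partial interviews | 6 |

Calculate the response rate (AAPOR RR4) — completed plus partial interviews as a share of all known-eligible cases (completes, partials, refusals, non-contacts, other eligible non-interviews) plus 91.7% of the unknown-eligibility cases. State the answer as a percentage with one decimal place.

Num → 87 + 6 = 93
Eligible (known) → 87 + 6 + 92 + 55 + 12 = 252
Estimated eligible among unknowns → 0.9170 × 112 = 102.70
Base → 252 + 102.70 = 354.70
RR4 = 93 / 354.70 = 0.2622

26.2%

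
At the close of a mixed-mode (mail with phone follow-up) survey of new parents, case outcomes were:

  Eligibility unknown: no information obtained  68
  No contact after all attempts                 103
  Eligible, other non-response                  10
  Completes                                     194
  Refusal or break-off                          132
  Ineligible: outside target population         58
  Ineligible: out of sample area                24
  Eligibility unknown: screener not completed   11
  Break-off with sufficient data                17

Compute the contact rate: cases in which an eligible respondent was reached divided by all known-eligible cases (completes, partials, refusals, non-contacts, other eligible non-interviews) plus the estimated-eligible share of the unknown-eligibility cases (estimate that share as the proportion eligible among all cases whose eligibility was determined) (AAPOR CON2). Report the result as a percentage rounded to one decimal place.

Eligibility not determined = 11 + 68 = 79
Out of scope = 58 + 24 = 82
Numerator → 194 + 17 + 132 + 10 = 353
Known eligible → 194 + 17 + 132 + 103 + 10 = 456
e = 456 / (456 + 82) = 456 / 538 = 0.8476
e × U → 0.8476 × 79 = 66.96
Denom → 456 + 66.96 = 522.96
CON2 = 353 / 522.96 = 0.6750

67.5%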